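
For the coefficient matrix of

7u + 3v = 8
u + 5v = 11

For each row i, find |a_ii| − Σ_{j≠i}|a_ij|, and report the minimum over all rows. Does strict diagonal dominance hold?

row 1: |7| − (3) = 4
row 2: |5| − (1) = 4
minimum over rows = 4 → strictly diagonally dominant (convergence guaranteed)

4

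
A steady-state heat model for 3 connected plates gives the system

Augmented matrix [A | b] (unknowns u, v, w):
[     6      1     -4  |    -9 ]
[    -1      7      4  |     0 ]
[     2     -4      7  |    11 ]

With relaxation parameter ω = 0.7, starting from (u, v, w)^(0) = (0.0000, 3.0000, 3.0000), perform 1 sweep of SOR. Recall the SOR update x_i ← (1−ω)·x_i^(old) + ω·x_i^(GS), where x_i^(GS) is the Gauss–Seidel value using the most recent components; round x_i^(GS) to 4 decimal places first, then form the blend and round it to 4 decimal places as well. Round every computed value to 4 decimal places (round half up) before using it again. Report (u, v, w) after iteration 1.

Iteration 1:
  u: GS value = (-9 - (1)·3.0000 - (-4)·3.0000) / (6) = 0.0000;  u ← (1−ω)·0.0000 + ω·0.0000 = 0.0000
  v: GS value = (0 - (-1)·0.0000 - (4)·3.0000) / (7) = -1.7143;  v ← (1−ω)·3.0000 + ω·-1.7143 = -0.3000
  w: GS value = (11 - (2)·0.0000 - (-4)·-0.3000) / (7) = 1.4000;  w ← (1−ω)·3.0000 + ω·1.4000 = 1.8800

(0.0000, -0.3000, 1.8800)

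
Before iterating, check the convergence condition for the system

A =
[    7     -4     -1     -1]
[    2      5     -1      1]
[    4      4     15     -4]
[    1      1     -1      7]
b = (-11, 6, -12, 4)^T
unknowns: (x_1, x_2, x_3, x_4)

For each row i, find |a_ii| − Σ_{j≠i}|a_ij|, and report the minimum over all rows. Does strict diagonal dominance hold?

1

row 1: |7| − (4+1+1) = 1
row 2: |5| − (2+1+1) = 1
row 3: |15| − (4+4+4) = 3
row 4: |7| − (1+1+1) = 4
minimum over rows = 1 → strictly diagonally dominant (convergence guaranteed)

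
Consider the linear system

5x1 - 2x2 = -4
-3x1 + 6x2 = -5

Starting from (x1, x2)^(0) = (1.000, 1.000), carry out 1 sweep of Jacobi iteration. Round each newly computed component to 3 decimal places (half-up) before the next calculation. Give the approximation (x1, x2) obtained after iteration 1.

(-0.400, -0.333)

Iteration 1:
  x1 = (-4 - (-2)·1.000) / (5) = -0.400
  x2 = (-5 - (-3)·1.000) / (6) = -0.333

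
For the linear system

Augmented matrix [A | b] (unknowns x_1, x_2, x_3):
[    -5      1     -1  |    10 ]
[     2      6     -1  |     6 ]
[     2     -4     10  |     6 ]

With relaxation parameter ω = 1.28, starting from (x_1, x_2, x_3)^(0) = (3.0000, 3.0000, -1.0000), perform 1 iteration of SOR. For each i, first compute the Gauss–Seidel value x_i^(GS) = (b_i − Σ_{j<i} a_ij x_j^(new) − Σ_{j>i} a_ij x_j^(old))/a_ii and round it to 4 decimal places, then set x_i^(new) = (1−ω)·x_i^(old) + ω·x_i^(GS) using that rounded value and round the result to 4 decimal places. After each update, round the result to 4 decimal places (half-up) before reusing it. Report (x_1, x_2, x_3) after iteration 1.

(-2.3760, 1.2404, 2.2914)

Iteration 1:
  x_1: GS value = (10 - (1)·3.0000 - (-1)·-1.0000) / (-5) = -1.2000;  x_1 ← (1−ω)·3.0000 + ω·-1.2000 = -2.3760
  x_2: GS value = (6 - (2)·-2.3760 - (-1)·-1.0000) / (6) = 1.6253;  x_2 ← (1−ω)·3.0000 + ω·1.6253 = 1.2404
  x_3: GS value = (6 - (2)·-2.3760 - (-4)·1.2404) / (10) = 1.5714;  x_3 ← (1−ω)·-1.0000 + ω·1.5714 = 2.2914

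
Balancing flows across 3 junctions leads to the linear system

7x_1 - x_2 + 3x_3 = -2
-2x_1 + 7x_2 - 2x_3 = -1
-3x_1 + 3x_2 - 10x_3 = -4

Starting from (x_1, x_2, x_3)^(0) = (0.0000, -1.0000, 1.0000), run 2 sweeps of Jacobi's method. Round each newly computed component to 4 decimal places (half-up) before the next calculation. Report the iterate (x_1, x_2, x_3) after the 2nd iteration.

Iteration 1:
  x_1 = (-2 - (-1)·-1.0000 - (3)·1.0000) / (7) = -0.8571
  x_2 = (-1 - (-2)·0.0000 - (-2)·1.0000) / (7) = 0.1429
  x_3 = (-4 - (-3)·0.0000 - (3)·-1.0000) / (-10) = 0.1000
Iteration 2:
  x_1 = (-2 - (-1)·0.1429 - (3)·0.1000) / (7) = -0.3082
  x_2 = (-1 - (-2)·-0.8571 - (-2)·0.1000) / (7) = -0.3592
  x_3 = (-4 - (-3)·-0.8571 - (3)·0.1429) / (-10) = 0.7000

(-0.3082, -0.3592, 0.7000)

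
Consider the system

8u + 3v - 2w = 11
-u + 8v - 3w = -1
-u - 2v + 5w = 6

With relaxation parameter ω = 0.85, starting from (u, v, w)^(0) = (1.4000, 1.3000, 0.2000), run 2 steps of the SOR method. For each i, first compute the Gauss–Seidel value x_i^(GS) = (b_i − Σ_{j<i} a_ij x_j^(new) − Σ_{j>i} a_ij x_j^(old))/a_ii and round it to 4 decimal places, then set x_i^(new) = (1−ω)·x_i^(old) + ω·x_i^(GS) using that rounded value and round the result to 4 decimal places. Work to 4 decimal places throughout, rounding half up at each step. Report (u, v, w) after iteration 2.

(1.5153, 0.5110, 1.6478)

Iteration 1:
  u: GS value = (11 - (3)·1.3000 - (-2)·0.2000) / (8) = 0.9375;  u ← (1−ω)·1.4000 + ω·0.9375 = 1.0069
  v: GS value = (-1 - (-1)·1.0069 - (-3)·0.2000) / (8) = 0.0759;  v ← (1−ω)·1.3000 + ω·0.0759 = 0.2595
  w: GS value = (6 - (-1)·1.0069 - (-2)·0.2595) / (5) = 1.5052;  w ← (1−ω)·0.2000 + ω·1.5052 = 1.3094
Iteration 2:
  u: GS value = (11 - (3)·0.2595 - (-2)·1.3094) / (8) = 1.6050;  u ← (1−ω)·1.0069 + ω·1.6050 = 1.5153
  v: GS value = (-1 - (-1)·1.5153 - (-3)·1.3094) / (8) = 0.5554;  v ← (1−ω)·0.2595 + ω·0.5554 = 0.5110
  w: GS value = (6 - (-1)·1.5153 - (-2)·0.5110) / (5) = 1.7075;  w ← (1−ω)·1.3094 + ω·1.7075 = 1.6478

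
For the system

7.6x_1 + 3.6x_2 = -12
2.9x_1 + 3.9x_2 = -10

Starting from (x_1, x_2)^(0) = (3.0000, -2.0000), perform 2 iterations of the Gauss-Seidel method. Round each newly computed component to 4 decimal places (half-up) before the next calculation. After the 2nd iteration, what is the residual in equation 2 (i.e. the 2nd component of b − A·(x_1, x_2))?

Iteration 1:
  x_1 = (-12 - (3.6)·-2.0000) / (7.6) = -0.6316
  x_2 = (-10 - (2.9)·-0.6316) / (3.9) = -2.0945
Iteration 2:
  x_1 = (-12 - (3.6)·-2.0945) / (7.6) = -0.5868
  x_2 = (-10 - (2.9)·-0.5868) / (3.9) = -2.1278
Residual b − A·x = (0.1198, 0.0001)

0.0001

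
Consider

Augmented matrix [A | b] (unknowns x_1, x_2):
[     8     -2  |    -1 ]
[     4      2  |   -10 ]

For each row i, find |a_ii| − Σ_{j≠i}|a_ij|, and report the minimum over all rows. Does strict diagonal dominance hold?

-2

row 1: |8| − (2) = 6
row 2: |2| − (4) = -2
minimum over rows = -2 → not strictly diagonally dominant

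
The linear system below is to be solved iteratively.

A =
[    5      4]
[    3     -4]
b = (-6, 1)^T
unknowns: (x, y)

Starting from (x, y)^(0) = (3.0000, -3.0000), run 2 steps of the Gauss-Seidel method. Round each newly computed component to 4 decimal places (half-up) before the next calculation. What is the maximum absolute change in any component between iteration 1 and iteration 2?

2.9200

Iteration 1:
  x = (-6 - (4)·-3.0000) / (5) = 1.2000
  y = (1 - (3)·1.2000) / (-4) = 0.6500
Iteration 2:
  x = (-6 - (4)·0.6500) / (5) = -1.7200
  y = (1 - (3)·-1.7200) / (-4) = -1.5400
Change: (-2.9200, -2.1900) → max |·| = 2.9200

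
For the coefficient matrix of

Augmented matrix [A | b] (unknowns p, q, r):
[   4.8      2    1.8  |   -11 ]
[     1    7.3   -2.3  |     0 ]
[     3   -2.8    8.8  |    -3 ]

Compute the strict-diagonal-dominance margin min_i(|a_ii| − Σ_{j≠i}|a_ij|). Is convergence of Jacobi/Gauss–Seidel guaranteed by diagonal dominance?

row 1: |4.8| − (2+1.8) = 1
row 2: |7.3| − (1+2.3) = 4
row 3: |8.8| − (3+2.8) = 3
minimum over rows = 1 → strictly diagonally dominant (convergence guaranteed)

1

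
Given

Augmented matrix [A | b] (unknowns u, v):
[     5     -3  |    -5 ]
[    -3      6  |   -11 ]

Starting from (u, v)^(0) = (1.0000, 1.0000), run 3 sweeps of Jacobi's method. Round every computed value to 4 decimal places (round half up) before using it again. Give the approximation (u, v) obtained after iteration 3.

(-2.2200, -2.7333)

Iteration 1:
  u = (-5 - (-3)·1.0000) / (5) = -0.4000
  v = (-11 - (-3)·1.0000) / (6) = -1.3333
Iteration 2:
  u = (-5 - (-3)·-1.3333) / (5) = -1.8000
  v = (-11 - (-3)·-0.4000) / (6) = -2.0333
Iteration 3:
  u = (-5 - (-3)·-2.0333) / (5) = -2.2200
  v = (-11 - (-3)·-1.8000) / (6) = -2.7333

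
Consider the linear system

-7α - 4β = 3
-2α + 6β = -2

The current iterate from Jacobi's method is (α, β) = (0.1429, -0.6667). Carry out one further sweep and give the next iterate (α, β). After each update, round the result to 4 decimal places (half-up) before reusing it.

(-0.0476, -0.2857)

One sweep:
  α = (3 - (-4)·-0.6667) / (-7) = -0.0476
  β = (-2 - (-2)·0.1429) / (6) = -0.2857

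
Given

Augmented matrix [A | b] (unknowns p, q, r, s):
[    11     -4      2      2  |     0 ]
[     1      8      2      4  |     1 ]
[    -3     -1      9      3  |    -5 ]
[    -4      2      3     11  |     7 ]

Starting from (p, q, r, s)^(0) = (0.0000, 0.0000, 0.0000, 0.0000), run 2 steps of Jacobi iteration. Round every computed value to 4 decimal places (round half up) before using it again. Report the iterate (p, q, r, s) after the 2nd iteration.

Iteration 1:
  p = (0 - (-4)·0.0000 - (2)·0.0000 - (2)·0.0000) / (11) = 0.0000
  q = (1 - (1)·0.0000 - (2)·0.0000 - (4)·0.0000) / (8) = 0.1250
  r = (-5 - (-3)·0.0000 - (-1)·0.0000 - (3)·0.0000) / (9) = -0.5556
  s = (7 - (-4)·0.0000 - (2)·0.0000 - (3)·0.0000) / (11) = 0.6364
Iteration 2:
  p = (0 - (-4)·0.1250 - (2)·-0.5556 - (2)·0.6364) / (11) = 0.0308
  q = (1 - (1)·0.0000 - (2)·-0.5556 - (4)·0.6364) / (8) = -0.0543
  r = (-5 - (-3)·0.0000 - (-1)·0.1250 - (3)·0.6364) / (9) = -0.7538
  s = (7 - (-4)·0.0000 - (2)·0.1250 - (3)·-0.5556) / (11) = 0.7652

(0.0308, -0.0543, -0.7538, 0.7652)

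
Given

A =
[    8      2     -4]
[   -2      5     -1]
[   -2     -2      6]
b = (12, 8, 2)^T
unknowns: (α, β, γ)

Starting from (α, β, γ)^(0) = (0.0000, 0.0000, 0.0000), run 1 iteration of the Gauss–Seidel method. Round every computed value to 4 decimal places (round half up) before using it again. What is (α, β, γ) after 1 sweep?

(1.5000, 2.2000, 1.5667)

Iteration 1:
  α = (12 - (2)·0.0000 - (-4)·0.0000) / (8) = 1.5000
  β = (8 - (-2)·1.5000 - (-1)·0.0000) / (5) = 2.2000
  γ = (2 - (-2)·1.5000 - (-2)·2.2000) / (6) = 1.5667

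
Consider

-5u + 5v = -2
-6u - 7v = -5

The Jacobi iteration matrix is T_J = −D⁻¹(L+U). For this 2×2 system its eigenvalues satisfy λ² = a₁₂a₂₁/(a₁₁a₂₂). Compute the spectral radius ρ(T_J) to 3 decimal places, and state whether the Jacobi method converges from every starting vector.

a₁₂a₂₁/(a₁₁a₂₂) = (5)·(-6) / ((-5)·(-7)) = -0.857143
ρ = √|-0.857143| = √0.857143 = 0.926
ρ < 1, so Jacobi converges

0.926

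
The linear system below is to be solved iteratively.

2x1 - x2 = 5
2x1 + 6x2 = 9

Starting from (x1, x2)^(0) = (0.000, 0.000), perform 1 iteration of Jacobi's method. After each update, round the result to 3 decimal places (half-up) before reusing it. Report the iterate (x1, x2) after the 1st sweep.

Iteration 1:
  x1 = (5 - (-1)·0.000) / (2) = 2.500
  x2 = (9 - (2)·0.000) / (6) = 1.500

(2.500, 1.500)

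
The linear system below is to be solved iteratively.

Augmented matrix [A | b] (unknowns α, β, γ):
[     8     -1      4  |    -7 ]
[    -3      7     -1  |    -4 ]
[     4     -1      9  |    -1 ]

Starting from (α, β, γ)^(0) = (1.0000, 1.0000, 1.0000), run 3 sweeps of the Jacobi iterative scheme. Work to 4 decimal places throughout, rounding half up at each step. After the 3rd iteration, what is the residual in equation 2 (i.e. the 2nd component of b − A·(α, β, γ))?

-2.1676

Iteration 1:
  α = (-7 - (-1)·1.0000 - (4)·1.0000) / (8) = -1.2500
  β = (-4 - (-3)·1.0000 - (-1)·1.0000) / (7) = 0.0000
  γ = (-1 - (4)·1.0000 - (-1)·1.0000) / (9) = -0.4444
Iteration 2:
  α = (-7 - (-1)·0.0000 - (4)·-0.4444) / (8) = -0.6528
  β = (-4 - (-3)·-1.2500 - (-1)·-0.4444) / (7) = -1.1706
  γ = (-1 - (4)·-1.2500 - (-1)·0.0000) / (9) = 0.4444
Iteration 3:
  α = (-7 - (-1)·-1.1706 - (4)·0.4444) / (8) = -1.2435
  β = (-4 - (-3)·-0.6528 - (-1)·0.4444) / (7) = -0.7877
  γ = (-1 - (4)·-0.6528 - (-1)·-1.1706) / (9) = 0.0490
Residual b − A·x = (1.9643, -2.1676, 2.7453)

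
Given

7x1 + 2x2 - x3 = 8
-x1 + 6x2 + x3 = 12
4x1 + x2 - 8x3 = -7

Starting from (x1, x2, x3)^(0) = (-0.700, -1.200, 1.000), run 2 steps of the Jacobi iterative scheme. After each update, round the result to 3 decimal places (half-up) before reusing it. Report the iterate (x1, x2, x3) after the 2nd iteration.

(0.706, 2.209, 1.904)

Iteration 1:
  x1 = (8 - (2)·-1.200 - (-1)·1.000) / (7) = 1.629
  x2 = (12 - (-1)·-0.700 - (1)·1.000) / (6) = 1.717
  x3 = (-7 - (4)·-0.700 - (1)·-1.200) / (-8) = 0.375
Iteration 2:
  x1 = (8 - (2)·1.717 - (-1)·0.375) / (7) = 0.706
  x2 = (12 - (-1)·1.629 - (1)·0.375) / (6) = 2.209
  x3 = (-7 - (4)·1.629 - (1)·1.717) / (-8) = 1.904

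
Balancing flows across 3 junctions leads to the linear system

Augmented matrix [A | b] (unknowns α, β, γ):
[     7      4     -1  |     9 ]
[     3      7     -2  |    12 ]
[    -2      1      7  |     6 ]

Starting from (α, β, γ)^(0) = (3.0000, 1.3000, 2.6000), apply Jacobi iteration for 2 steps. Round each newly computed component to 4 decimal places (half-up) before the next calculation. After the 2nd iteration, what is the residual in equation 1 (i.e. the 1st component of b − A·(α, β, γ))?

-2.9287

Iteration 1:
  α = (9 - (4)·1.3000 - (-1)·2.6000) / (7) = 0.9143
  β = (12 - (3)·3.0000 - (-2)·2.6000) / (7) = 1.1714
  γ = (6 - (-2)·3.0000 - (1)·1.3000) / (7) = 1.5286
Iteration 2:
  α = (9 - (4)·1.1714 - (-1)·1.5286) / (7) = 0.8347
  β = (12 - (3)·0.9143 - (-2)·1.5286) / (7) = 1.7592
  γ = (6 - (-2)·0.9143 - (1)·1.1714) / (7) = 0.9510
Residual b − A·x = (-2.9287, -0.9165, -0.7468)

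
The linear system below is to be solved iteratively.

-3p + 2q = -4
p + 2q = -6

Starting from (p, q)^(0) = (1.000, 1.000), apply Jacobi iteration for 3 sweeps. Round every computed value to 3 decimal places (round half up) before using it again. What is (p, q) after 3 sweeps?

(-1.333, -2.500)

Iteration 1:
  p = (-4 - (2)·1.000) / (-3) = 2.000
  q = (-6 - (1)·1.000) / (2) = -3.500
Iteration 2:
  p = (-4 - (2)·-3.500) / (-3) = -1.000
  q = (-6 - (1)·2.000) / (2) = -4.000
Iteration 3:
  p = (-4 - (2)·-4.000) / (-3) = -1.333
  q = (-6 - (1)·-1.000) / (2) = -2.500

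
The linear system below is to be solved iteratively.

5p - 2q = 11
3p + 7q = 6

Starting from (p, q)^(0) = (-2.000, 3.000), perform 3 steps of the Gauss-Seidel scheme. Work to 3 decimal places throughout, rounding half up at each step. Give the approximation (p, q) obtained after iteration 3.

(2.207, -0.089)

Iteration 1:
  p = (11 - (-2)·3.000) / (5) = 3.400
  q = (6 - (3)·3.400) / (7) = -0.600
Iteration 2:
  p = (11 - (-2)·-0.600) / (5) = 1.960
  q = (6 - (3)·1.960) / (7) = 0.017
Iteration 3:
  p = (11 - (-2)·0.017) / (5) = 2.207
  q = (6 - (3)·2.207) / (7) = -0.089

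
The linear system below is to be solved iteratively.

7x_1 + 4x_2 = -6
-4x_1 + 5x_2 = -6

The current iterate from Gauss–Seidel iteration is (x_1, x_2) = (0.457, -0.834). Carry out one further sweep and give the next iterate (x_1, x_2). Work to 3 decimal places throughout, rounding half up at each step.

(-0.381, -1.505)

One sweep:
  x_1 = (-6 - (4)·-0.834) / (7) = -0.381
  x_2 = (-6 - (-4)·-0.381) / (5) = -1.505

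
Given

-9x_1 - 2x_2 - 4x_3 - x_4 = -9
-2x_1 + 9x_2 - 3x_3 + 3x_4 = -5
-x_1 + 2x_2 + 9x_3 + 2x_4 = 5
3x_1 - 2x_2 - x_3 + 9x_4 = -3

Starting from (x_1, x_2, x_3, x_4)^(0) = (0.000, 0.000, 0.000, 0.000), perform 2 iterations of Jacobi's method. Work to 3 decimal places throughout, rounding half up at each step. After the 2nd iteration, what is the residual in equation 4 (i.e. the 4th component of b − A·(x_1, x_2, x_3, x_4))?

1.603

Iteration 1:
  x_1 = (-9 - (-2)·0.000 - (-4)·0.000 - (-1)·0.000) / (-9) = 1.000
  x_2 = (-5 - (-2)·0.000 - (-3)·0.000 - (3)·0.000) / (9) = -0.556
  x_3 = (5 - (-1)·0.000 - (2)·0.000 - (2)·0.000) / (9) = 0.556
  x_4 = (-3 - (3)·0.000 - (-2)·0.000 - (-1)·0.000) / (9) = -0.333
Iteration 2:
  x_1 = (-9 - (-2)·-0.556 - (-4)·0.556 - (-1)·-0.333) / (-9) = 0.913
  x_2 = (-5 - (-2)·1.000 - (-3)·0.556 - (3)·-0.333) / (9) = -0.037
  x_3 = (5 - (-1)·1.000 - (2)·-0.556 - (2)·-0.333) / (9) = 0.864
  x_4 = (-3 - (3)·1.000 - (-2)·-0.556 - (-1)·0.556) / (9) = -0.728
Residual b − A·x = (1.871, 1.935, -0.333, 1.603)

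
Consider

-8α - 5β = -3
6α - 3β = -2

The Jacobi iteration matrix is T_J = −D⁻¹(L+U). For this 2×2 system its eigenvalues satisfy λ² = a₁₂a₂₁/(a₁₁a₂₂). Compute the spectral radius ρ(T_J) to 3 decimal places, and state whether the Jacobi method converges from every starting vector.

a₁₂a₂₁/(a₁₁a₂₂) = (-5)·(6) / ((-8)·(-3)) = -1.250000
ρ = √|-1.250000| = √1.250000 = 1.118
ρ > 1, so Jacobi diverges

1.118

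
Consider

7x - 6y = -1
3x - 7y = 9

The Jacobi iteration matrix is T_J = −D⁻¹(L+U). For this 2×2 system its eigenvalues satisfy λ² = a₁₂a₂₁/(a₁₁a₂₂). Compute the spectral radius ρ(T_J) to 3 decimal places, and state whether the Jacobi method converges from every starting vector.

0.606

a₁₂a₂₁/(a₁₁a₂₂) = (-6)·(3) / ((7)·(-7)) = 0.367347
ρ = √|0.367347| = √0.367347 = 0.606
ρ < 1, so Jacobi converges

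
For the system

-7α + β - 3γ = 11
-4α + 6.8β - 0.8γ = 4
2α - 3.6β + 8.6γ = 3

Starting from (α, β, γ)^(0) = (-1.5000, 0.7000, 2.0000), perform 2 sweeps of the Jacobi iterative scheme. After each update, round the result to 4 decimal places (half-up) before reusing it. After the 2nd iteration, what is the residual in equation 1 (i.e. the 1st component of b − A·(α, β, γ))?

Iteration 1:
  α = (11 - (1)·0.7000 - (-3)·2.0000) / (-7) = -2.3286
  β = (4 - (-4)·-1.5000 - (-0.8)·2.0000) / (6.8) = -0.0588
  γ = (3 - (2)·-1.5000 - (-3.6)·0.7000) / (8.6) = 0.9907
Iteration 2:
  α = (11 - (1)·-0.0588 - (-3)·0.9907) / (-7) = -2.0044
  β = (4 - (-4)·-2.3286 - (-0.8)·0.9907) / (6.8) = -0.6650
  γ = (3 - (2)·-2.3286 - (-3.6)·-0.0588) / (8.6) = 0.8658
Residual b − A·x = (0.2316, 1.1970, -2.8311)

0.2316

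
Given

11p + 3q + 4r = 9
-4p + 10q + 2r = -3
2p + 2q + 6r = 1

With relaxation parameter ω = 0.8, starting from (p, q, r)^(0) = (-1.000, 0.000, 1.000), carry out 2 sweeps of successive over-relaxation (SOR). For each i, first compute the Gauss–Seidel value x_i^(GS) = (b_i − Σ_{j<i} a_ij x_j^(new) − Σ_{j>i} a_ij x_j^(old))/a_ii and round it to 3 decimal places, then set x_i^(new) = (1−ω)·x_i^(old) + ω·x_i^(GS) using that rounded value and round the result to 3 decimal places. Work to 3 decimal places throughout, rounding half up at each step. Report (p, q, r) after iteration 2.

(0.652, -0.162, 0.079)

Iteration 1:
  p: GS value = (9 - (3)·0.000 - (4)·1.000) / (11) = 0.455;  p ← (1−ω)·-1.000 + ω·0.455 = 0.164
  q: GS value = (-3 - (-4)·0.164 - (2)·1.000) / (10) = -0.434;  q ← (1−ω)·0.000 + ω·-0.434 = -0.347
  r: GS value = (1 - (2)·0.164 - (2)·-0.347) / (6) = 0.228;  r ← (1−ω)·1.000 + ω·0.228 = 0.382
Iteration 2:
  p: GS value = (9 - (3)·-0.347 - (4)·0.382) / (11) = 0.774;  p ← (1−ω)·0.164 + ω·0.774 = 0.652
  q: GS value = (-3 - (-4)·0.652 - (2)·0.382) / (10) = -0.116;  q ← (1−ω)·-0.347 + ω·-0.116 = -0.162
  r: GS value = (1 - (2)·0.652 - (2)·-0.162) / (6) = 0.003;  r ← (1−ω)·0.382 + ω·0.003 = 0.079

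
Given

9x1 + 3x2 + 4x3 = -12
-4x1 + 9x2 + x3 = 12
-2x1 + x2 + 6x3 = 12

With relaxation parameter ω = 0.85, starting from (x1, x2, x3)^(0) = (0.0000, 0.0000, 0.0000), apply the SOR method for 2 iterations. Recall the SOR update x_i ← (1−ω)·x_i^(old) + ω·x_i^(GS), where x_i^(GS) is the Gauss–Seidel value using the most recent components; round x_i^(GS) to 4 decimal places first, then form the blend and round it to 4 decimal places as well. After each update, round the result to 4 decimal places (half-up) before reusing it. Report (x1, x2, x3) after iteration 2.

(-1.9863, 0.3679, 1.2770)

Iteration 1:
  x1: GS value = (-12 - (3)·0.0000 - (4)·0.0000) / (9) = -1.3333;  x1 ← (1−ω)·0.0000 + ω·-1.3333 = -1.1333
  x2: GS value = (12 - (-4)·-1.1333 - (1)·0.0000) / (9) = 0.8296;  x2 ← (1−ω)·0.0000 + ω·0.8296 = 0.7052
  x3: GS value = (12 - (-2)·-1.1333 - (1)·0.7052) / (6) = 1.5047;  x3 ← (1−ω)·0.0000 + ω·1.5047 = 1.2790
Iteration 2:
  x1: GS value = (-12 - (3)·0.7052 - (4)·1.2790) / (9) = -2.1368;  x1 ← (1−ω)·-1.1333 + ω·-2.1368 = -1.9863
  x2: GS value = (12 - (-4)·-1.9863 - (1)·1.2790) / (9) = 0.3084;  x2 ← (1−ω)·0.7052 + ω·0.3084 = 0.3679
  x3: GS value = (12 - (-2)·-1.9863 - (1)·0.3679) / (6) = 1.2766;  x3 ← (1−ω)·1.2790 + ω·1.2766 = 1.2770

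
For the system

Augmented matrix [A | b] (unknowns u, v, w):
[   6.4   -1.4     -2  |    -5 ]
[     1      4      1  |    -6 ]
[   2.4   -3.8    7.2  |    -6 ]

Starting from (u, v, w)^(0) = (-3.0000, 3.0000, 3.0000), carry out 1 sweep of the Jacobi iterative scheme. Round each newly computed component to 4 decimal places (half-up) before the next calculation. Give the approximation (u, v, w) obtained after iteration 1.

Iteration 1:
  u = (-5 - (-1.4)·3.0000 - (-2)·3.0000) / (6.4) = 0.8125
  v = (-6 - (1)·-3.0000 - (1)·3.0000) / (4) = -1.5000
  w = (-6 - (2.4)·-3.0000 - (-3.8)·3.0000) / (7.2) = 1.7500

(0.8125, -1.5000, 1.7500)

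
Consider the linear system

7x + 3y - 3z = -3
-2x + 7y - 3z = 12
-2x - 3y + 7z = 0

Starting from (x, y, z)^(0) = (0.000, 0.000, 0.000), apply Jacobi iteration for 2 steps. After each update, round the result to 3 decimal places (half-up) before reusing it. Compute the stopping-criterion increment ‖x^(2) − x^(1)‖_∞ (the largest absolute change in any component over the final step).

Iteration 1:
  x = (-3 - (3)·0.000 - (-3)·0.000) / (7) = -0.429
  y = (12 - (-2)·0.000 - (-3)·0.000) / (7) = 1.714
  z = (0 - (-2)·0.000 - (-3)·0.000) / (7) = 0.000
Iteration 2:
  x = (-3 - (3)·1.714 - (-3)·0.000) / (7) = -1.163
  y = (12 - (-2)·-0.429 - (-3)·0.000) / (7) = 1.592
  z = (0 - (-2)·-0.429 - (-3)·1.714) / (7) = 0.612
Change: (-0.734, -0.122, 0.612) → max |·| = 0.734

0.734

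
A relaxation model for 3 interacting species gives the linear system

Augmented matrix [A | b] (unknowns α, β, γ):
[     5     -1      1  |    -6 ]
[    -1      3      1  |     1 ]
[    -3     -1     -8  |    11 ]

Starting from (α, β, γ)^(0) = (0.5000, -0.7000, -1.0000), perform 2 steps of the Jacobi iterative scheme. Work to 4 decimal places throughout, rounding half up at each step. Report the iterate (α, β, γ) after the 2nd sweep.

(-0.7383, 0.4450, -1.0517)

Iteration 1:
  α = (-6 - (-1)·-0.7000 - (1)·-1.0000) / (5) = -1.1400
  β = (1 - (-1)·0.5000 - (1)·-1.0000) / (3) = 0.8333
  γ = (11 - (-3)·0.5000 - (-1)·-0.7000) / (-8) = -1.4750
Iteration 2:
  α = (-6 - (-1)·0.8333 - (1)·-1.4750) / (5) = -0.7383
  β = (1 - (-1)·-1.1400 - (1)·-1.4750) / (3) = 0.4450
  γ = (11 - (-3)·-1.1400 - (-1)·0.8333) / (-8) = -1.0517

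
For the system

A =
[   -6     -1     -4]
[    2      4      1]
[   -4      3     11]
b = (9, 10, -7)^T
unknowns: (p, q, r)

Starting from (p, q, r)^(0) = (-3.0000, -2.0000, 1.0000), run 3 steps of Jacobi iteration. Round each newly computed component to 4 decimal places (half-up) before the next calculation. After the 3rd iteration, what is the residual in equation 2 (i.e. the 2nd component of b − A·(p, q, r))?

Iteration 1:
  p = (9 - (-1)·-2.0000 - (-4)·1.0000) / (-6) = -1.8333
  q = (10 - (2)·-3.0000 - (1)·1.0000) / (4) = 3.7500
  r = (-7 - (-4)·-3.0000 - (3)·-2.0000) / (11) = -1.1818
Iteration 2:
  p = (9 - (-1)·3.7500 - (-4)·-1.1818) / (-6) = -1.3371
  q = (10 - (2)·-1.8333 - (1)·-1.1818) / (4) = 3.7121
  r = (-7 - (-4)·-1.8333 - (3)·3.7500) / (11) = -2.3257
Iteration 3:
  p = (9 - (-1)·3.7121 - (-4)·-2.3257) / (-6) = -0.5682
  q = (10 - (2)·-1.3371 - (1)·-2.3257) / (4) = 3.7500
  r = (-7 - (-4)·-1.3371 - (3)·3.7121) / (11) = -2.1350
Residual b − A·x = (0.8008, -1.7286, 2.9622)

-1.7286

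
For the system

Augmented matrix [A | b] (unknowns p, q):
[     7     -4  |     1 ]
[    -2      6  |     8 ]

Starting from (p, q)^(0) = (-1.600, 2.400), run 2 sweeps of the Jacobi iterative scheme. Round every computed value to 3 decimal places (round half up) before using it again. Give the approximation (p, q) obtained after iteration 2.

Iteration 1:
  p = (1 - (-4)·2.400) / (7) = 1.514
  q = (8 - (-2)·-1.600) / (6) = 0.800
Iteration 2:
  p = (1 - (-4)·0.800) / (7) = 0.600
  q = (8 - (-2)·1.514) / (6) = 1.838

(0.600, 1.838)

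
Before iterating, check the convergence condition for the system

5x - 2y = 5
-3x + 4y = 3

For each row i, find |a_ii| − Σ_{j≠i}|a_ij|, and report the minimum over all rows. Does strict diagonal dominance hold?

1

row 1: |5| − (2) = 3
row 2: |4| − (3) = 1
minimum over rows = 1 → strictly diagonally dominant (convergence guaranteed)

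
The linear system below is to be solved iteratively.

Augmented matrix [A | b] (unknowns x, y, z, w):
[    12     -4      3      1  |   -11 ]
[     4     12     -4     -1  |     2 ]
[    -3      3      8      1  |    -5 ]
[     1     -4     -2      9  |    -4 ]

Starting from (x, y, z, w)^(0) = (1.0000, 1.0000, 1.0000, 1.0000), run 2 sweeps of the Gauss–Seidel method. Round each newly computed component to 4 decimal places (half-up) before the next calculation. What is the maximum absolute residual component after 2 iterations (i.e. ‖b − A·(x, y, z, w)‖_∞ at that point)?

Iteration 1:
  x = (-11 - (-4)·1.0000 - (3)·1.0000 - (1)·1.0000) / (12) = -0.9167
  y = (2 - (4)·-0.9167 - (-4)·1.0000 - (-1)·1.0000) / (12) = 0.8889
  z = (-5 - (-3)·-0.9167 - (3)·0.8889 - (1)·1.0000) / (8) = -1.4271
  w = (-4 - (1)·-0.9167 - (-4)·0.8889 - (-2)·-1.4271) / (9) = -0.2647
Iteration 2:
  x = (-11 - (-4)·0.8889 - (3)·-1.4271 - (1)·-0.2647) / (12) = -0.2415
  y = (2 - (4)·-0.2415 - (-4)·-1.4271 - (-1)·-0.2647) / (12) = -0.2506
  z = (-5 - (-3)·-0.2415 - (3)·-0.2506 - (1)·-0.2647) / (8) = -0.5885
  w = (-4 - (1)·-0.2415 - (-4)·-0.2506 - (-2)·-0.5885) / (9) = -0.6598
Residual b − A·x = (-6.6791, 2.9594, 0.3951, 0.0003); ∞-norm = 6.6791

6.6791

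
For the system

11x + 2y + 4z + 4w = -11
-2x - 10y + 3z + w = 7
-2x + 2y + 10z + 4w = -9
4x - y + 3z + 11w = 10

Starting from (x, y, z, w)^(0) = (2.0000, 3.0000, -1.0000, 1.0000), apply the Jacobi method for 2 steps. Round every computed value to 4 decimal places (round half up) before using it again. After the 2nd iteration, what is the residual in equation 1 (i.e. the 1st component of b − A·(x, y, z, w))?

-6.2419

Iteration 1:
  x = (-11 - (2)·3.0000 - (4)·-1.0000 - (4)·1.0000) / (11) = -1.5455
  y = (7 - (-2)·2.0000 - (3)·-1.0000 - (1)·1.0000) / (-10) = -1.3000
  z = (-9 - (-2)·2.0000 - (2)·3.0000 - (4)·1.0000) / (10) = -1.5000
  w = (10 - (4)·2.0000 - (-1)·3.0000 - (3)·-1.0000) / (11) = 0.7273
Iteration 2:
  x = (-11 - (2)·-1.3000 - (4)·-1.5000 - (4)·0.7273) / (11) = -0.4827
  y = (7 - (-2)·-1.5455 - (3)·-1.5000 - (1)·0.7273) / (-10) = -0.7682
  z = (-9 - (-2)·-1.5455 - (2)·-1.3000 - (4)·0.7273) / (10) = -1.2400
  w = (10 - (4)·-1.5455 - (-1)·-1.3000 - (3)·-1.5000) / (11) = 1.7620
Residual b − A·x = (-6.2419, 0.3106, -3.0770, -4.4994)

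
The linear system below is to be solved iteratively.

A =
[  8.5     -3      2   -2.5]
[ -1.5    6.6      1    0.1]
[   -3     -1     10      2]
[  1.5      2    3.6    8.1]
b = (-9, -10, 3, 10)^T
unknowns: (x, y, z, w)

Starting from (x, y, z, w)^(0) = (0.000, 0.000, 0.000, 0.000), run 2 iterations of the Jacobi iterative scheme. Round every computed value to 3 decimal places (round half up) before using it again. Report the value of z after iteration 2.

-0.416

Iteration 1:
  x = (-9 - (-3)·0.000 - (2)·0.000 - (-2.5)·0.000) / (8.5) = -1.059
  y = (-10 - (-1.5)·0.000 - (1)·0.000 - (0.1)·0.000) / (6.6) = -1.515
  z = (3 - (-3)·0.000 - (-1)·0.000 - (2)·0.000) / (10) = 0.300
  w = (10 - (1.5)·0.000 - (2)·0.000 - (3.6)·0.000) / (8.1) = 1.235
Iteration 2:
  x = (-9 - (-3)·-1.515 - (2)·0.300 - (-2.5)·1.235) / (8.5) = -1.301
  y = (-10 - (-1.5)·-1.059 - (1)·0.300 - (0.1)·1.235) / (6.6) = -1.820
  z = (3 - (-3)·-1.059 - (-1)·-1.515 - (2)·1.235) / (10) = -0.416
  w = (10 - (1.5)·-1.059 - (2)·-1.515 - (3.6)·0.300) / (8.1) = 1.671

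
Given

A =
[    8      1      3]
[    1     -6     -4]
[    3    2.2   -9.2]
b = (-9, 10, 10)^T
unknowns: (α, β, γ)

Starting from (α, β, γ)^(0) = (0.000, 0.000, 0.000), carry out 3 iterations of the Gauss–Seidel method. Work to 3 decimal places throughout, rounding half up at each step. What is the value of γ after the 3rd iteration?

Iteration 1:
  α = (-9 - (1)·0.000 - (3)·0.000) / (8) = -1.125
  β = (10 - (1)·-1.125 - (-4)·0.000) / (-6) = -1.854
  γ = (10 - (3)·-1.125 - (2.2)·-1.854) / (-9.2) = -1.897
Iteration 2:
  α = (-9 - (1)·-1.854 - (3)·-1.897) / (8) = -0.182
  β = (10 - (1)·-0.182 - (-4)·-1.897) / (-6) = -0.432
  γ = (10 - (3)·-0.182 - (2.2)·-0.432) / (-9.2) = -1.250
Iteration 3:
  α = (-9 - (1)·-0.432 - (3)·-1.250) / (8) = -0.602
  β = (10 - (1)·-0.602 - (-4)·-1.250) / (-6) = -0.934
  γ = (10 - (3)·-0.602 - (2.2)·-0.934) / (-9.2) = -1.507

-1.507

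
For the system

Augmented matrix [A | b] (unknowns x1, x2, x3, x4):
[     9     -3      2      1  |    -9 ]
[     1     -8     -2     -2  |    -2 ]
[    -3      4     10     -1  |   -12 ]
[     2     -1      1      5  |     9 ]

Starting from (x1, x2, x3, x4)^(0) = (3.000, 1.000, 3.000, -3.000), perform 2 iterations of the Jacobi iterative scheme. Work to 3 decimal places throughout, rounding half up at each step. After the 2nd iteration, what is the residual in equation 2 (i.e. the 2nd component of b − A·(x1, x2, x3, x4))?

2.782

Iteration 1:
  x1 = (-9 - (-3)·1.000 - (2)·3.000 - (1)·-3.000) / (9) = -1.000
  x2 = (-2 - (1)·3.000 - (-2)·3.000 - (-2)·-3.000) / (-8) = 0.625
  x3 = (-12 - (-3)·3.000 - (4)·1.000 - (-1)·-3.000) / (10) = -1.000
  x4 = (9 - (2)·3.000 - (-1)·1.000 - (1)·3.000) / (5) = 0.200
Iteration 2:
  x1 = (-9 - (-3)·0.625 - (2)·-1.000 - (1)·0.200) / (9) = -0.592
  x2 = (-2 - (1)·-1.000 - (-2)·-1.000 - (-2)·0.200) / (-8) = 0.325
  x3 = (-12 - (-3)·-1.000 - (4)·0.625 - (-1)·0.200) / (10) = -1.730
  x4 = (9 - (2)·-1.000 - (-1)·0.625 - (1)·-1.000) / (5) = 2.525
Residual b − A·x = (-1.762, 2.782, 4.749, -0.386)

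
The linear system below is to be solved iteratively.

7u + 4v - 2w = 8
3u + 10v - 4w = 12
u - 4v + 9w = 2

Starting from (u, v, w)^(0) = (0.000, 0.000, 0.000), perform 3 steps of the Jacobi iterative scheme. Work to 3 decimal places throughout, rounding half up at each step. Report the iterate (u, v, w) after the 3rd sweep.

(0.782, 1.295, 0.585)

Iteration 1:
  u = (8 - (4)·0.000 - (-2)·0.000) / (7) = 1.143
  v = (12 - (3)·0.000 - (-4)·0.000) / (10) = 1.200
  w = (2 - (1)·0.000 - (-4)·0.000) / (9) = 0.222
Iteration 2:
  u = (8 - (4)·1.200 - (-2)·0.222) / (7) = 0.521
  v = (12 - (3)·1.143 - (-4)·0.222) / (10) = 0.946
  w = (2 - (1)·1.143 - (-4)·1.200) / (9) = 0.629
Iteration 3:
  u = (8 - (4)·0.946 - (-2)·0.629) / (7) = 0.782
  v = (12 - (3)·0.521 - (-4)·0.629) / (10) = 1.295
  w = (2 - (1)·0.521 - (-4)·0.946) / (9) = 0.585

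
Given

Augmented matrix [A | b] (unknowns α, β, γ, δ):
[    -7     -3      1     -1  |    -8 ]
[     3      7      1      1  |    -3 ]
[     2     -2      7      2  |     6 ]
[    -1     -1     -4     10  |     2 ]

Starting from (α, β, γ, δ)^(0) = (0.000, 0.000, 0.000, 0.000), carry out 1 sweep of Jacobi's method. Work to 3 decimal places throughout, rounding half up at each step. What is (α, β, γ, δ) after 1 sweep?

(1.143, -0.429, 0.857, 0.200)

Iteration 1:
  α = (-8 - (-3)·0.000 - (1)·0.000 - (-1)·0.000) / (-7) = 1.143
  β = (-3 - (3)·0.000 - (1)·0.000 - (1)·0.000) / (7) = -0.429
  γ = (6 - (2)·0.000 - (-2)·0.000 - (2)·0.000) / (7) = 0.857
  δ = (2 - (-1)·0.000 - (-1)·0.000 - (-4)·0.000) / (10) = 0.200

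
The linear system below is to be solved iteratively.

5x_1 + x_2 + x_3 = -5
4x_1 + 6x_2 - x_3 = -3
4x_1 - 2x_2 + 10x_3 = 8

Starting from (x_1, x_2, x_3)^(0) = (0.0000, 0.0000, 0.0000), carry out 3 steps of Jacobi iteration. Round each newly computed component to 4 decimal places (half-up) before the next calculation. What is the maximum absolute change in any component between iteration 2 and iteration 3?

Iteration 1:
  x_1 = (-5 - (1)·0.0000 - (1)·0.0000) / (5) = -1.0000
  x_2 = (-3 - (4)·0.0000 - (-1)·0.0000) / (6) = -0.5000
  x_3 = (8 - (4)·0.0000 - (-2)·0.0000) / (10) = 0.8000
Iteration 2:
  x_1 = (-5 - (1)·-0.5000 - (1)·0.8000) / (5) = -1.0600
  x_2 = (-3 - (4)·-1.0000 - (-1)·0.8000) / (6) = 0.3000
  x_3 = (8 - (4)·-1.0000 - (-2)·-0.5000) / (10) = 1.1000
Iteration 3:
  x_1 = (-5 - (1)·0.3000 - (1)·1.1000) / (5) = -1.2800
  x_2 = (-3 - (4)·-1.0600 - (-1)·1.1000) / (6) = 0.3900
  x_3 = (8 - (4)·-1.0600 - (-2)·0.3000) / (10) = 1.2840
Change: (-0.2200, 0.0900, 0.1840) → max |·| = 0.2200

0.2200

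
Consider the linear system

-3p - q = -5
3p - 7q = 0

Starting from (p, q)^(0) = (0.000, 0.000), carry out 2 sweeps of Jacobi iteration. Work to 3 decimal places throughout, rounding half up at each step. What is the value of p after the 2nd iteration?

Iteration 1:
  p = (-5 - (-1)·0.000) / (-3) = 1.667
  q = (0 - (3)·0.000) / (-7) = 0.000
Iteration 2:
  p = (-5 - (-1)·0.000) / (-3) = 1.667
  q = (0 - (3)·1.667) / (-7) = 0.714

1.667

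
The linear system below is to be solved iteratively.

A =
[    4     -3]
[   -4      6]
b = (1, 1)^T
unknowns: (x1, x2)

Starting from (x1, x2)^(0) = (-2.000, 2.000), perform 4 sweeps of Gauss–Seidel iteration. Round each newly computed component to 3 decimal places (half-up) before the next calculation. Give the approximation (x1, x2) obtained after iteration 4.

(0.875, 0.750)

Iteration 1:
  x1 = (1 - (-3)·2.000) / (4) = 1.750
  x2 = (1 - (-4)·1.750) / (6) = 1.333
Iteration 2:
  x1 = (1 - (-3)·1.333) / (4) = 1.250
  x2 = (1 - (-4)·1.250) / (6) = 1.000
Iteration 3:
  x1 = (1 - (-3)·1.000) / (4) = 1.000
  x2 = (1 - (-4)·1.000) / (6) = 0.833
Iteration 4:
  x1 = (1 - (-3)·0.833) / (4) = 0.875
  x2 = (1 - (-4)·0.875) / (6) = 0.750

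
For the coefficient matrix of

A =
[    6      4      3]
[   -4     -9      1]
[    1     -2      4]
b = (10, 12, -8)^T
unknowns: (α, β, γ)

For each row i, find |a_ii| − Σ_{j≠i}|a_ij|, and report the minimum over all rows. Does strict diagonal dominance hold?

-1

row 1: |6| − (4+3) = -1
row 2: |-9| − (4+1) = 4
row 3: |4| − (1+2) = 1
minimum over rows = -1 → not strictly diagonally dominant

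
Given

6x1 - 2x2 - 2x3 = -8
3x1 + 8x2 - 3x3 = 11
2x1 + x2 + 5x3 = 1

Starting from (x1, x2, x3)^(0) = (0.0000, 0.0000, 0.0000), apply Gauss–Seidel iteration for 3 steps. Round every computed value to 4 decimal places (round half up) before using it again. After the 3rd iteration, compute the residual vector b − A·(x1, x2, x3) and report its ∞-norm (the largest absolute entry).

Iteration 1:
  x1 = (-8 - (-2)·0.0000 - (-2)·0.0000) / (6) = -1.3333
  x2 = (11 - (3)·-1.3333 - (-3)·0.0000) / (8) = 1.8750
  x3 = (1 - (2)·-1.3333 - (1)·1.8750) / (5) = 0.3583
Iteration 2:
  x1 = (-8 - (-2)·1.8750 - (-2)·0.3583) / (6) = -0.5889
  x2 = (11 - (3)·-0.5889 - (-3)·0.3583) / (8) = 1.7302
  x3 = (1 - (2)·-0.5889 - (1)·1.7302) / (5) = 0.0895
Iteration 3:
  x1 = (-8 - (-2)·1.7302 - (-2)·0.0895) / (6) = -0.7268
  x2 = (11 - (3)·-0.7268 - (-3)·0.0895) / (8) = 1.6811
  x3 = (1 - (2)·-0.7268 - (1)·1.6811) / (5) = 0.1545
Residual b − A·x = (0.0320, 0.1951, 0.0000); ∞-norm = 0.1951

0.1951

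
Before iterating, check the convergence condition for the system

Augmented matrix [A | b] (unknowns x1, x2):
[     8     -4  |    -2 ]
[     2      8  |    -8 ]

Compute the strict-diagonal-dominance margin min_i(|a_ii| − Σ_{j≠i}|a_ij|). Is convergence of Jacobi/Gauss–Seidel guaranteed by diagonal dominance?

row 1: |8| − (4) = 4
row 2: |8| − (2) = 6
minimum over rows = 4 → strictly diagonally dominant (convergence guaranteed)

4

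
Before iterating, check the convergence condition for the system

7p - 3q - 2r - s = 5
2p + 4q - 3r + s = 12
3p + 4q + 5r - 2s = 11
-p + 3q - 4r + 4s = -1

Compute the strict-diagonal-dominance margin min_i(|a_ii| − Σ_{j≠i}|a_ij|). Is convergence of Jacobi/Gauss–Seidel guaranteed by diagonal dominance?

-4

row 1: |7| − (3+2+1) = 1
row 2: |4| − (2+3+1) = -2
row 3: |5| − (3+4+2) = -4
row 4: |4| − (1+3+4) = -4
minimum over rows = -4 → not strictly diagonally dominant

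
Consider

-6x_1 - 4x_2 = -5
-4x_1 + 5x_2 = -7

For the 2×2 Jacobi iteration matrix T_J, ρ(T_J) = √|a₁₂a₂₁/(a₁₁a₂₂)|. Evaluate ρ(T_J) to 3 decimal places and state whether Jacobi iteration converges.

a₁₂a₂₁/(a₁₁a₂₂) = (-4)·(-4) / ((-6)·(5)) = -0.533333
ρ = √|-0.533333| = √0.533333 = 0.730
ρ < 1, so Jacobi converges

0.730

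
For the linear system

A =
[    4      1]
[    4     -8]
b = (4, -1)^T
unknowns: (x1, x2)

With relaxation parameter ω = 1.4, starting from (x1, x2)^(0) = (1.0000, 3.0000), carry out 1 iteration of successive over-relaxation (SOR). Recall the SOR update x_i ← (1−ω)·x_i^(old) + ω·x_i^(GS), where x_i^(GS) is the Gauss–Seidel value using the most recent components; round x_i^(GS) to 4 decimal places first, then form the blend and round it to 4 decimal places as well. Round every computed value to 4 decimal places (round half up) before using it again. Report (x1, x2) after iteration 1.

Iteration 1:
  x1: GS value = (4 - (1)·3.0000) / (4) = 0.2500;  x1 ← (1−ω)·1.0000 + ω·0.2500 = -0.0500
  x2: GS value = (-1 - (4)·-0.0500) / (-8) = 0.1000;  x2 ← (1−ω)·3.0000 + ω·0.1000 = -1.0600

(-0.0500, -1.0600)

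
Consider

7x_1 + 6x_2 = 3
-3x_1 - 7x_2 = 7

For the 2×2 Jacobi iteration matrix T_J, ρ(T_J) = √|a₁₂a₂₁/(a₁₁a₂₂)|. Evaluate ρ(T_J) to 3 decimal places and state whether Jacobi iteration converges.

0.606

a₁₂a₂₁/(a₁₁a₂₂) = (6)·(-3) / ((7)·(-7)) = 0.367347
ρ = √|0.367347| = √0.367347 = 0.606
ρ < 1, so Jacobi converges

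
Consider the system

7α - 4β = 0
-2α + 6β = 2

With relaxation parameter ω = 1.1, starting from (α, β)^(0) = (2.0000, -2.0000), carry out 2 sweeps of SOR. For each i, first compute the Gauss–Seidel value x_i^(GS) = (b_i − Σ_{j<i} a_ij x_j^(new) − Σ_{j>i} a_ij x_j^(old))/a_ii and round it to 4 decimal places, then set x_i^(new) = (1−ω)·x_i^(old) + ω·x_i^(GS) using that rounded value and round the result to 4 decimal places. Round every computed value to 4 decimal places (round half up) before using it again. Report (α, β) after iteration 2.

Iteration 1:
  α: GS value = (0 - (-4)·-2.0000) / (7) = -1.1429;  α ← (1−ω)·2.0000 + ω·-1.1429 = -1.4572
  β: GS value = (2 - (-2)·-1.4572) / (6) = -0.1524;  β ← (1−ω)·-2.0000 + ω·-0.1524 = 0.0324
Iteration 2:
  α: GS value = (0 - (-4)·0.0324) / (7) = 0.0185;  α ← (1−ω)·-1.4572 + ω·0.0185 = 0.1661
  β: GS value = (2 - (-2)·0.1661) / (6) = 0.3887;  β ← (1−ω)·0.0324 + ω·0.3887 = 0.4243

(0.1661, 0.4243)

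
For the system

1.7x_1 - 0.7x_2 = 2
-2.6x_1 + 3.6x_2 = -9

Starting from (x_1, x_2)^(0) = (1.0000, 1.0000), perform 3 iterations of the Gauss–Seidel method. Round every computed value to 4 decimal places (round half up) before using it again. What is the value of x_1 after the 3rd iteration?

0.3312

Iteration 1:
  x_1 = (2 - (-0.7)·1.0000) / (1.7) = 1.5882
  x_2 = (-9 - (-2.6)·1.5882) / (3.6) = -1.3530
Iteration 2:
  x_1 = (2 - (-0.7)·-1.3530) / (1.7) = 0.6194
  x_2 = (-9 - (-2.6)·0.6194) / (3.6) = -2.0527
Iteration 3:
  x_1 = (2 - (-0.7)·-2.0527) / (1.7) = 0.3312
  x_2 = (-9 - (-2.6)·0.3312) / (3.6) = -2.2608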